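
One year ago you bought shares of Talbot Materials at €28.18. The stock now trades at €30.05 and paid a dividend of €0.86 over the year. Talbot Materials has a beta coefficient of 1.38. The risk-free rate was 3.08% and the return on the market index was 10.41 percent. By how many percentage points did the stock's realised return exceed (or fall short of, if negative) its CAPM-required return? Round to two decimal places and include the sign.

Realised HPR = (P1 + D1 − P0) / P0 = (30.05 + 0.86 − 28.18) / 28.18 = 2.73 / 28.18 = 9.6877%
MRP = 10.41% − 3.08% = 7.33%
CAPM required = R_f + β·MRP = 3.08% + 1.38 × 7.33% = 13.1954%
α = realised − required = 9.6877% − 13.1954% = -3.51%

-3.51%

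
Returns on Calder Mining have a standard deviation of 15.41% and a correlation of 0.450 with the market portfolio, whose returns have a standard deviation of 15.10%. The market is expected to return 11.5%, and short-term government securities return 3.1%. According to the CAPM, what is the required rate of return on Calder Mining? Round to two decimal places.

6.96%

β = ρ × σ_i / σ_m = 0.450 × 15.41% / 15.10% = 0.4592
MRP = 11.5% − 3.1% = 8.40%
E(R) = 3.1% + 0.4592 × 8.4% = 6.96%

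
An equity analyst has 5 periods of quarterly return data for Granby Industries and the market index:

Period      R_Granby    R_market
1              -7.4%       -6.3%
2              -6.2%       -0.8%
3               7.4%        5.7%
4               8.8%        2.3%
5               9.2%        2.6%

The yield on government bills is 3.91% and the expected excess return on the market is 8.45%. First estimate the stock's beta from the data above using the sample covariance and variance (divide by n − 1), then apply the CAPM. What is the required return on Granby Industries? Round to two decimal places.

17.20%

Mean R_i = (-7.4 − 6.2 + 7.4 + 8.8 + 9.2) / 5 = 2.3600%
Mean R_m = (-6.3 − 0.8 + 5.7 + 2.3 + 2.6) / 5 = 0.7000%
Σ(R_i − R̄_i)(R_m − R̄_m) = 129.6600  ⇒  Cov = 129.6600 / 4 = 32.4150
Σ(R_m − R̄_m)² = 82.4200  ⇒  Var(R_m) = 82.4200 / 4 = 20.6050
β = Cov / Var(R_m) = 32.4150 / 20.6050 = 1.5732
E(R) = R_f + β × MRP = 3.91% + 1.5732 × 8.45% = 17.20%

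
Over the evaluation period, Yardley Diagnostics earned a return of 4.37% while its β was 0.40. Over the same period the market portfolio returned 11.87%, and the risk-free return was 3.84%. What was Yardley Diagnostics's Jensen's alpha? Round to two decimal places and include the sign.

Market excess return = 11.87% − 3.84% = 8.03%
CAPM benchmark = R_f + β(R_m − R_f) = 3.84% + 0.40 × 8.03% = 7.0520%
α = actual − benchmark = 4.37% − 7.0520% = -2.68%

-2.68%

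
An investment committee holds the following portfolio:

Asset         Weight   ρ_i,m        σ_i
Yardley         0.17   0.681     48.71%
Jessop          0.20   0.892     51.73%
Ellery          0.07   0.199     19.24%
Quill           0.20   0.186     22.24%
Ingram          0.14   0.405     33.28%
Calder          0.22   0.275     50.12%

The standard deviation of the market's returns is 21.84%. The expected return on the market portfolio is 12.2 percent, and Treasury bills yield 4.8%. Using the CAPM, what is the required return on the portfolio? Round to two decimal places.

11.88%

β_Yardley = 0.681 × 48.71% / 21.84% = 1.5188
β_Jessop = 0.892 × 51.73% / 21.84% = 2.1128
β_Ellery = 0.199 × 19.24% / 21.84% = 0.1753
β_Quill = 0.186 × 22.24% / 21.84% = 0.1894
β_Ingram = 0.405 × 33.28% / 21.84% = 0.6171
β_Calder = 0.275 × 50.12% / 21.84% = 0.6311
β_P = Σ w_i β_i = 0.17×1.5188 + 0.20×2.1128 + 0.07×0.1753 + 0.20×0.1894 + 0.14×0.6171 + 0.22×0.6311 = 0.9561
MRP = 12.2% − 4.8% = 7.40%
E(R_P) = R_f + β_P × MRP = 4.8% + 0.9561 × 7.4% = 11.88%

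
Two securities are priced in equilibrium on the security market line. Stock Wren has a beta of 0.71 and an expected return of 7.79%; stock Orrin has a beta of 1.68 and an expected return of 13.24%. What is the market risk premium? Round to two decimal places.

Both satisfy E(R) = R_f + β·MRP, so the slope of the SML is
MRP = (13.24% − 7.79%) / (1.68 − 0.71) = 5.45% / 0.97 = 5.6186%

5.62%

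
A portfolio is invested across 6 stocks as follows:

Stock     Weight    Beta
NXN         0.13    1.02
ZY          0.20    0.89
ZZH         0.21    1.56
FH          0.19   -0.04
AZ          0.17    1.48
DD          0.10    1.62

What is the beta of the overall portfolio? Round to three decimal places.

1.044

β_P = Σ w_i β_i = 0.13×1.02 + 0.20×0.89 + 0.21×1.56 + 0.19×-0.04 + 0.17×1.48 + 0.10×1.62 = 1.0442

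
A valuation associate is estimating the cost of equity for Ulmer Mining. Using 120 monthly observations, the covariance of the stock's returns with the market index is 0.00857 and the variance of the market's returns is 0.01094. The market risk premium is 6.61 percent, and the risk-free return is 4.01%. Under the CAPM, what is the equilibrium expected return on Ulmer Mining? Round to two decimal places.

β = Cov(R_i, R_m) / Var(R_m) = 0.00857 / 0.01094 = 0.7834
E(R) = R_f + β × MRP = 4.01% + 0.7834 × 6.61% = 9.19%

9.19%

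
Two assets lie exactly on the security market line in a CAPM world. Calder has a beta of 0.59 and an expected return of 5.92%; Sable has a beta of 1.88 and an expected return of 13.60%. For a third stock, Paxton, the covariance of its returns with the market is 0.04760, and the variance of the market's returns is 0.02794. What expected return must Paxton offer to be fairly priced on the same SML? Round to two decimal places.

MRP = (13.60% − 5.92%) / (1.88 − 0.59) = 5.9535%
R_f = 5.92% − 0.59 × 5.9535% = 2.4074%
β_Paxton = Cov / Var(R_m) = 0.04760 / 0.02794 = 1.7037
E(R_Paxton) = R_f + β × MRP = 2.4074% + 1.7037 × 5.9535% = 12.55%

12.55%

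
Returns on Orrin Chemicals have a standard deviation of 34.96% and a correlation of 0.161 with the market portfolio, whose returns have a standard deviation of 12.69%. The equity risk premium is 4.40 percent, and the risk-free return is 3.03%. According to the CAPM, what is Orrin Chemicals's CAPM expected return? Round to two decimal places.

4.98%

β = ρ × σ_i / σ_m = 0.161 × 34.96% / 12.69% = 0.4435
E(R) = 3.03% + 0.4435 × 4.40% = 4.98%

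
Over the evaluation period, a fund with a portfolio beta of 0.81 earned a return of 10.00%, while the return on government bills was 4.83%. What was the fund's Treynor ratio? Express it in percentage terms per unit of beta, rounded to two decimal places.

Treynor = (R_P − R_f) / β_P = (10.00% − 4.83%) / 0.8100 = 5.17% / 0.8100 = 6.38%

6.38%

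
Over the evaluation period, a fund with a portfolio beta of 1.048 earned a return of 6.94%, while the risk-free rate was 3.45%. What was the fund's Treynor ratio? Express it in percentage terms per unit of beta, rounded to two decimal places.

Treynor = (R_P − R_f) / β_P = (6.94% − 3.45%) / 1.0480 = 3.49% / 1.0480 = 3.33%

3.33%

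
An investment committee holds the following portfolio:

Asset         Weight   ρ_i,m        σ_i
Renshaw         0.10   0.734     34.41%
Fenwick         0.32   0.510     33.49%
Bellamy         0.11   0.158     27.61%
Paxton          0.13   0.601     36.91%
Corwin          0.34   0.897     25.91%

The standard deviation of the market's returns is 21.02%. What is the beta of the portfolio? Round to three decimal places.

β_Renshaw = 0.734 × 34.41% / 21.02% = 1.2016
β_Fenwick = 0.510 × 33.49% / 21.02% = 0.8126
β_Bellamy = 0.158 × 27.61% / 21.02% = 0.2075
β_Paxton = 0.601 × 36.91% / 21.02% = 1.0553
β_Corwin = 0.897 × 25.91% / 21.02% = 1.1057
β_P = Σ w_i β_i = 0.10×1.2016 + 0.32×0.8126 + 0.11×0.2075 + 0.13×1.0553 + 0.34×1.1057 = 0.9161

0.916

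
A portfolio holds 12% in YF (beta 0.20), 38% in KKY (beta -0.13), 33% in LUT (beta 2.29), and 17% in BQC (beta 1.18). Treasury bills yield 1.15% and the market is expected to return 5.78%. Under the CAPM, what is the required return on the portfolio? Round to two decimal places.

β_P = Σ w_i β_i = 0.12×0.20 + 0.38×-0.13 + 0.33×2.29 + 0.17×1.18 = 0.9309
MRP = 5.78% − 1.15% = 4.63%
E(R_P) = R_f + β_P × MRP = 1.15% + 0.9309 × 4.63% = 5.46%

5.46%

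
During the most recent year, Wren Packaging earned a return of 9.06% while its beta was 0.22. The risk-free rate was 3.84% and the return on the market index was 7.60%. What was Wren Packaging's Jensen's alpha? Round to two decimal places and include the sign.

+4.39%

Market excess return = 7.60% − 3.84% = 3.76%
CAPM benchmark = R_f + β(R_m − R_f) = 3.84% + 0.22 × 3.76% = 4.6672%
α = actual − benchmark = 9.06% − 4.6672% = +4.39%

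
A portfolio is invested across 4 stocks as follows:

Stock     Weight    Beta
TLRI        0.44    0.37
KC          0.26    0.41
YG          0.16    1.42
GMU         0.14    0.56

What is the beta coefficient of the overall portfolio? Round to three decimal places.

β_P = Σ w_i β_i = 0.44×0.37 + 0.26×0.41 + 0.16×1.42 + 0.14×0.56 = 0.5750

0.575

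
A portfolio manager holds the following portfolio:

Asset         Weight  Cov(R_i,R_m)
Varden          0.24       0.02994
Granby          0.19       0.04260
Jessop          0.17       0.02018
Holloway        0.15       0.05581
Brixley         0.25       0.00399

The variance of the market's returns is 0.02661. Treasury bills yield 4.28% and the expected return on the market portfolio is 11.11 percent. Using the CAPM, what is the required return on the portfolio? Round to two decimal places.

β_Varden = 0.02994 / 0.02661 = 1.1251
β_Granby = 0.04260 / 0.02661 = 1.6009
β_Jessop = 0.02018 / 0.02661 = 0.7584
β_Holloway = 0.05581 / 0.02661 = 2.0973
β_Brixley = 0.00399 / 0.02661 = 0.1499
β_P = Σ w_i β_i = 0.24×1.1251 + 0.19×1.6009 + 0.17×0.7584 + 0.15×2.0973 + 0.25×0.1499 = 1.0552
MRP = 11.11% − 4.28% = 6.83%
E(R_P) = R_f + β_P × MRP = 4.28% + 1.0552 × 6.83% = 11.49%

11.49%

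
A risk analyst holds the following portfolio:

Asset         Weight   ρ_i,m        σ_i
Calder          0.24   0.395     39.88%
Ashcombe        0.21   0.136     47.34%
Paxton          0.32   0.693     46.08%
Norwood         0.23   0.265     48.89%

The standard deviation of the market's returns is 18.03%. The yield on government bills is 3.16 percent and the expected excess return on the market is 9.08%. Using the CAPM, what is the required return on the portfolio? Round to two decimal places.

12.39%

β_Calder = 0.395 × 39.88% / 18.03% = 0.8737
β_Ashcombe = 0.136 × 47.34% / 18.03% = 0.3571
β_Paxton = 0.693 × 46.08% / 18.03% = 1.7711
β_Norwood = 0.265 × 48.89% / 18.03% = 0.7186
β_P = Σ w_i β_i = 0.24×0.8737 + 0.21×0.3571 + 0.32×1.7711 + 0.23×0.7186 = 1.0167
E(R_P) = R_f + β_P × MRP = 3.16% + 1.0167 × 9.08% = 12.39%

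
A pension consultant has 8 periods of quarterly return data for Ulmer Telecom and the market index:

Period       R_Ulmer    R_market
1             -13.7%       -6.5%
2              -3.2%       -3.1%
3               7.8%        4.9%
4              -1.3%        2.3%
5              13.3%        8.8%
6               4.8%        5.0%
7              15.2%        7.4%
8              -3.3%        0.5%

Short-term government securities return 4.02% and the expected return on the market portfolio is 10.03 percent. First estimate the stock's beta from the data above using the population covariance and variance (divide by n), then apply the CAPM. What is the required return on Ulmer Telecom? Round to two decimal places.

14.62%

Mean R_i = (-13.7 − 3.2 + 7.8 − 1.3 + 13.3 + 4.8 + 15.2 − 3.3) / 8 = 2.4500%
Mean R_m = (-6.5 − 3.1 + 4.9 + 2.3 + 8.8 + 5.0 + 7.4 + 0.5) / 8 = 2.4125%
Σ(R_i − R̄_i)(R_m − R̄_m) = 338.7850  ⇒  Cov = 338.7850 / 8 = 42.3481
Σ(R_m − R̄_m)² = 192.0488  ⇒  Var(R_m) = 192.0488 / 8 = 24.0061
β = Cov / Var(R_m) = 42.3481 / 24.0061 = 1.7641
MRP = 10.03% − 4.02% = 6.01%
E(R) = R_f + β × MRP = 4.02% + 1.7641 × 6.01% = 14.62%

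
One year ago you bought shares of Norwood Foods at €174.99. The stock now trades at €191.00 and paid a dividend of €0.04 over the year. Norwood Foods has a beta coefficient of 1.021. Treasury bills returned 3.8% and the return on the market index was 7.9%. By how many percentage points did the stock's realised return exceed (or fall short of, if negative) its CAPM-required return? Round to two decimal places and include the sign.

+1.19%

Realised HPR = (P1 + D1 − P0) / P0 = (191.00 + 0.04 − 174.99) / 174.99 = 16.05 / 174.99 = 9.1720%
MRP = 7.9% − 3.8% = 4.10%
CAPM required = R_f + β·MRP = 3.8% + 1.021 × 4.1% = 7.9861%
α = realised − required = 9.1720% − 7.9861% = +1.19%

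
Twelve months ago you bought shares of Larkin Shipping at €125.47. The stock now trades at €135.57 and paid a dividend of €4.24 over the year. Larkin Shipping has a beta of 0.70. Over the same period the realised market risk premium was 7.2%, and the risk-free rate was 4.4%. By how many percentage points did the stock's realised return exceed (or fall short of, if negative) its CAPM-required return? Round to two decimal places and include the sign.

+1.99%

Realised HPR = (P1 + D1 − P0) / P0 = (135.57 + 4.24 − 125.47) / 125.47 = 14.34 / 125.47 = 11.4290%
CAPM required = R_f + β·MRP = 4.4% + 0.70 × 7.2% = 9.4400%
α = realised − required = 11.4290% − 9.4400% = +1.99%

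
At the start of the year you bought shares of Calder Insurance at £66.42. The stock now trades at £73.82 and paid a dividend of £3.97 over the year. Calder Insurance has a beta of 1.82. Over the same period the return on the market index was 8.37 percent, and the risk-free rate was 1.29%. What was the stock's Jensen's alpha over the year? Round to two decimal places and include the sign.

+2.94%

Realised HPR = (P1 + D1 − P0) / P0 = (73.82 + 3.97 − 66.42) / 66.42 = 11.37 / 66.42 = 17.1183%
MRP = 8.37% − 1.29% = 7.08%
CAPM required = R_f + β·MRP = 1.29% + 1.82 × 7.08% = 14.1756%
α = realised − required = 17.1183% − 14.1756% = +2.94%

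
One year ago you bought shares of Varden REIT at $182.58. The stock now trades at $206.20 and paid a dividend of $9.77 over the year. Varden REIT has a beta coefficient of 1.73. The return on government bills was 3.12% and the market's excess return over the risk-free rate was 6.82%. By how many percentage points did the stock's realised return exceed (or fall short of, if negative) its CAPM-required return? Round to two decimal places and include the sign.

+3.37%

Realised HPR = (P1 + D1 − P0) / P0 = (206.20 + 9.77 − 182.58) / 182.58 = 33.39 / 182.58 = 18.2879%
CAPM required = R_f + β·MRP = 3.12% + 1.73 × 6.82% = 14.9186%
α = realised − required = 18.2879% − 14.9186% = +3.37%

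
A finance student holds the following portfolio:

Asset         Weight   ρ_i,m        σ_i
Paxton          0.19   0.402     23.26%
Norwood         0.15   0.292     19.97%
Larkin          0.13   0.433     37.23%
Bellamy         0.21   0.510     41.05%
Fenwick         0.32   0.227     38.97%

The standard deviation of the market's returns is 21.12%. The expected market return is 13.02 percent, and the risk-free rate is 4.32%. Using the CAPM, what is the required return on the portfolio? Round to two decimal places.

β_Paxton = 0.402 × 23.26% / 21.12% = 0.4427
β_Norwood = 0.292 × 19.97% / 21.12% = 0.2761
β_Larkin = 0.433 × 37.23% / 21.12% = 0.7633
β_Bellamy = 0.510 × 41.05% / 21.12% = 0.9913
β_Fenwick = 0.227 × 38.97% / 21.12% = 0.4189
β_P = Σ w_i β_i = 0.19×0.4427 + 0.15×0.2761 + 0.13×0.7633 + 0.21×0.9913 + 0.32×0.4189 = 0.5670
MRP = 13.02% − 4.32% = 8.70%
E(R_P) = R_f + β_P × MRP = 4.32% + 0.5670 × 8.70% = 9.25%

9.25%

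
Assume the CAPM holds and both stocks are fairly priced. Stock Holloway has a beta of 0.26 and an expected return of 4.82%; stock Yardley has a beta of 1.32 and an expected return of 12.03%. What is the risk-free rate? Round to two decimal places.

3.05%

Both satisfy E(R) = R_f + β·MRP, so the slope of the SML is
MRP = (12.03% − 4.82%) / (1.32 − 0.26) = 7.21% / 1.06 = 6.8019%
R_f = E(R_Holloway) − β_Holloway·MRP = 4.82% − 0.26 × 6.8019% = 3.0515%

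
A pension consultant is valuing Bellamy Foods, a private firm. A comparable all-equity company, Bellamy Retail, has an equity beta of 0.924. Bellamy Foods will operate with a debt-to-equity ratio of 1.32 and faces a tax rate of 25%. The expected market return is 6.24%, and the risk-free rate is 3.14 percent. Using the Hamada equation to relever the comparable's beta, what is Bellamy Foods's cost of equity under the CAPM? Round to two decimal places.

8.84%

β_L = β_U × [1 + (1 − t)(D/E)] = 0.924 × [1 + (1 − 0.25) × 1.32]
    = 0.924 × [1 + 0.75 × 1.32] = 0.924 × 1.9900 = 1.8388
MRP = 6.24% − 3.14% = 3.10%
E(R) = R_f + β_L × MRP = 3.14% + 1.8388 × 3.10% = 8.84%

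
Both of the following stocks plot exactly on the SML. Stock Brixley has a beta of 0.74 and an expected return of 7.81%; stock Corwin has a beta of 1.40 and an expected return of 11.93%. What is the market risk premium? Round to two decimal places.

6.24%

Both satisfy E(R) = R_f + β·MRP, so the slope of the SML is
MRP = (11.93% − 7.81%) / (1.40 − 0.74) = 4.12% / 0.66 = 6.2424%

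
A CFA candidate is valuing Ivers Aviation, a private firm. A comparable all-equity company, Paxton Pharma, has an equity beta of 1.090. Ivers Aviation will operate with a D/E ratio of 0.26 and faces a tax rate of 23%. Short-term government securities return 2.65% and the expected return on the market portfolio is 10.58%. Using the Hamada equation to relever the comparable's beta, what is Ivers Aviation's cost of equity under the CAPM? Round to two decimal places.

13.02%

β_L = β_U × [1 + (1 − t)(D/E)] = 1.090 × [1 + (1 − 0.23) × 0.26]
    = 1.090 × [1 + 0.77 × 0.26] = 1.090 × 1.2002 = 1.3082
MRP = 10.58% − 2.65% = 7.93%
E(R) = R_f + β_L × MRP = 2.65% + 1.3082 × 7.93% = 13.02%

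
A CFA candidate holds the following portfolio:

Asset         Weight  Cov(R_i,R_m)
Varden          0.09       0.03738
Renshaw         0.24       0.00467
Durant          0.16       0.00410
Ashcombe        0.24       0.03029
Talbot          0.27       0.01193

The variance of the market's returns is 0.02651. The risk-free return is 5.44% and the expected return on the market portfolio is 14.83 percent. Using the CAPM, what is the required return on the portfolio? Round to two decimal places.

β_Varden = 0.03738 / 0.02651 = 1.4100
β_Renshaw = 0.00467 / 0.02651 = 0.1762
β_Durant = 0.00410 / 0.02651 = 0.1547
β_Ashcombe = 0.03029 / 0.02651 = 1.1426
β_Talbot = 0.01193 / 0.02651 = 0.4500
β_P = Σ w_i β_i = 0.09×1.4100 + 0.24×0.1762 + 0.16×0.1547 + 0.24×1.1426 + 0.27×0.4500 = 0.5897
MRP = 14.83% − 5.44% = 9.39%
E(R_P) = R_f + β_P × MRP = 5.44% + 0.5897 × 9.39% = 10.98%

10.98%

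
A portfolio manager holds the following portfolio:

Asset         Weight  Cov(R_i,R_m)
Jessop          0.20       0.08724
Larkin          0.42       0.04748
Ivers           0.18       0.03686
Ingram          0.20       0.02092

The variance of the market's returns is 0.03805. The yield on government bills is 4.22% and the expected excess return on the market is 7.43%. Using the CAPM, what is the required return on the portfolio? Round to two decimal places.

13.63%

β_Jessop = 0.08724 / 0.03805 = 2.2928
β_Larkin = 0.04748 / 0.03805 = 1.2478
β_Ivers = 0.03686 / 0.03805 = 0.9687
β_Ingram = 0.02092 / 0.03805 = 0.5498
β_P = Σ w_i β_i = 0.20×2.2928 + 0.42×1.2478 + 0.18×0.9687 + 0.20×0.5498 = 1.2670
E(R_P) = R_f + β_P × MRP = 4.22% + 1.2670 × 7.43% = 13.63%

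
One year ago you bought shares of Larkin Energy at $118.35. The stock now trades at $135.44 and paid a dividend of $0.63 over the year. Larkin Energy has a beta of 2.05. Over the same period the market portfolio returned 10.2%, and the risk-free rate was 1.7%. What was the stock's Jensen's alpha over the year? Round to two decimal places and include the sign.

Realised HPR = (P1 + D1 − P0) / P0 = (135.44 + 0.63 − 118.35) / 118.35 = 17.72 / 118.35 = 14.9725%
MRP = 10.2% − 1.7% = 8.50%
CAPM required = R_f + β·MRP = 1.7% + 2.05 × 8.5% = 19.1250%
α = realised − required = 14.9725% − 19.1250% = -4.15%

-4.15%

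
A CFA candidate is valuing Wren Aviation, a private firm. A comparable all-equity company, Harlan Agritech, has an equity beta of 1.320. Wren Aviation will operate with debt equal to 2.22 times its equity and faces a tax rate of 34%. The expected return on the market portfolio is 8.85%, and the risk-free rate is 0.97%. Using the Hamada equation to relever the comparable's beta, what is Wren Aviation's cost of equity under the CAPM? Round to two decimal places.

β_L = β_U × [1 + (1 − t)(D/E)] = 1.320 × [1 + (1 − 0.34) × 2.22]
    = 1.320 × [1 + 0.66 × 2.22] = 1.320 × 2.4652 = 3.2541
MRP = 8.85% − 0.97% = 7.88%
E(R) = R_f + β_L × MRP = 0.97% + 3.2541 × 7.88% = 26.61%

26.61%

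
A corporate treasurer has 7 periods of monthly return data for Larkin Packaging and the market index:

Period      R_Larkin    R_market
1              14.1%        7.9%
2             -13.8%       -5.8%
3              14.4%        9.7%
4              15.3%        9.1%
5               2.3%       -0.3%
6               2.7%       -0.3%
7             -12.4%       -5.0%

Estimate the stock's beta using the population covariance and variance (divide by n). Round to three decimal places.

Mean R_i = (14.1 − 13.8 + 14.4 + 15.3 + 2.3 + 2.7 − 12.4) / 7 = 3.2286%
Mean R_m = (7.9 − 5.8 + 9.7 + 9.1 − 0.3 − 0.3 − 5.0) / 7 = 2.1857%
Σ(R_i − R̄_i)(R_m − R̄_m) = 481.4429  ⇒  Cov = 481.4429 / 7 = 68.7776
Σ(R_m − R̄_m)² = 264.6886  ⇒  Var(R_m) = 264.6886 / 7 = 37.8127
β = Cov / Var(R_m) = 68.7776 / 37.8127 = 1.8189

1.819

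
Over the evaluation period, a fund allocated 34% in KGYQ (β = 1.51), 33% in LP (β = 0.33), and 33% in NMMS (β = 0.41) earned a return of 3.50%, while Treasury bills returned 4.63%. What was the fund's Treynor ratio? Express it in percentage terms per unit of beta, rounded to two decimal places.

-1.49%

β_P = 0.34×1.51 + 0.33×0.33 + 0.33×0.41 = 0.7576
Treynor = (R_P − R_f) / β_P = (3.50% − 4.63%) / 0.7576 = -1.13% / 0.7576 = -1.49%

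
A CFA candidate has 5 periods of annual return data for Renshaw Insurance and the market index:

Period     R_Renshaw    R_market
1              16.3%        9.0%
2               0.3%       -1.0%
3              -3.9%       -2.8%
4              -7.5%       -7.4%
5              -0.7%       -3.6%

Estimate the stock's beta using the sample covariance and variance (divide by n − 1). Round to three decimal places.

1.462

Mean R_i = (16.3 + 0.3 − 3.9 − 7.5 − 0.7) / 5 = 0.9000%
Mean R_m = (9.0 − 1.0 − 2.8 − 7.4 − 3.6) / 5 = -1.1600%
Σ(R_i − R̄_i)(R_m − R̄_m) = 220.5600  ⇒  Cov = 220.5600 / 4 = 55.1400
Σ(R_m − R̄_m)² = 150.8320  ⇒  Var(R_m) = 150.8320 / 4 = 37.7080
β = Cov / Var(R_m) = 55.1400 / 37.7080 = 1.4623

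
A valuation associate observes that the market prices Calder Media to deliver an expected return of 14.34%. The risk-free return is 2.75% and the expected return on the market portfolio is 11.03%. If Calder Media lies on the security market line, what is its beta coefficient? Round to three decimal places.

MRP = 11.03% − 2.75% = 8.28%
β = (E(R) − R_f) / MRP = (14.34% − 2.75%) / 8.28% = 11.59% / 8.28% = 1.400

1.400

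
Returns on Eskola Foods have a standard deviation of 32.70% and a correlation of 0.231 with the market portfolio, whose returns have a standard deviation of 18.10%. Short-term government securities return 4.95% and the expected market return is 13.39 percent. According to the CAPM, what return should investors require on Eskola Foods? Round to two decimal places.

β = ρ × σ_i / σ_m = 0.231 × 32.70% / 18.10% = 0.4173
MRP = 13.39% − 4.95% = 8.44%
E(R) = 4.95% + 0.4173 × 8.44% = 8.47%

8.47%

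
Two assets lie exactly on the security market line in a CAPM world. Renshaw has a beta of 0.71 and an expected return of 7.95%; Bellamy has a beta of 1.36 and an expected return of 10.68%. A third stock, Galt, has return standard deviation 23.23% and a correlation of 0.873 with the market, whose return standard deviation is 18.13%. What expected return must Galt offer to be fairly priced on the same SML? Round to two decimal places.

9.67%

MRP = (10.68% − 7.95%) / (1.36 − 0.71) = 4.2000%
R_f = 7.95% − 0.71 × 4.2000% = 4.9680%
β_Galt = ρ·σ_i/σ_m = 0.873 × 23.23 / 18.13 = 1.1186
E(R_Galt) = R_f + β × MRP = 4.9680% + 1.1186 × 4.2000% = 9.67%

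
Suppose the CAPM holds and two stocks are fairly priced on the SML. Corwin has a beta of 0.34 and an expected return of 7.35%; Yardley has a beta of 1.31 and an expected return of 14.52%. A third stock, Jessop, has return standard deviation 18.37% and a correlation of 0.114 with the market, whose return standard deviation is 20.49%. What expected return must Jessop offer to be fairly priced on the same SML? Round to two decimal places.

MRP = (14.52% − 7.35%) / (1.31 − 0.34) = 7.3918%
R_f = 7.35% − 0.34 × 7.3918% = 4.8368%
β_Jessop = ρ·σ_i/σ_m = 0.114 × 18.37 / 20.49 = 0.1022
E(R_Jessop) = R_f + β × MRP = 4.8368% + 0.1022 × 7.3918% = 5.59%

5.59%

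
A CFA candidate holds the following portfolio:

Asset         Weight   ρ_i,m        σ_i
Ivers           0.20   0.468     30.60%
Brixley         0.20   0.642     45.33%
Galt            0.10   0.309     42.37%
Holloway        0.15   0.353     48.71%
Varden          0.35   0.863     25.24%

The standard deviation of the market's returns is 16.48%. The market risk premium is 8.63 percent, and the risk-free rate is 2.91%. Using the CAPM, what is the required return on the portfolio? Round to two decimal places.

β_Ivers = 0.468 × 30.60% / 16.48% = 0.8690
β_Brixley = 0.642 × 45.33% / 16.48% = 1.7659
β_Galt = 0.309 × 42.37% / 16.48% = 0.7944
β_Holloway = 0.353 × 48.71% / 16.48% = 1.0434
β_Varden = 0.863 × 25.24% / 16.48% = 1.3217
β_P = Σ w_i β_i = 0.20×0.8690 + 0.20×1.7659 + 0.10×0.7944 + 0.15×1.0434 + 0.35×1.3217 = 1.2255
E(R_P) = R_f + β_P × MRP = 2.91% + 1.2255 × 8.63% = 13.49%

13.49%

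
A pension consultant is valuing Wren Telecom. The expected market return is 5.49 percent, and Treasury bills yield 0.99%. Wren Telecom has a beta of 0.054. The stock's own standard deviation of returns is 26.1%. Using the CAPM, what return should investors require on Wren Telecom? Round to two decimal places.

Market risk premium = E(R_m) − R_f = 5.49% − 0.99% = 4.50%
E(R) = R_f + β × MRP = 0.99% + 0.054 × 4.50% = 1.23%

1.23%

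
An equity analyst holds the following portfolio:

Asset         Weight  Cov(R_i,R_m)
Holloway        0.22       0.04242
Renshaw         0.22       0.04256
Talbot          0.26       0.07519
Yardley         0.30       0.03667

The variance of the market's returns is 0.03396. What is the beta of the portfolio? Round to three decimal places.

1.450

β_Holloway = 0.04242 / 0.03396 = 1.2491
β_Renshaw = 0.04256 / 0.03396 = 1.2532
β_Talbot = 0.07519 / 0.03396 = 2.2141
β_Yardley = 0.03667 / 0.03396 = 1.0798
β_P = Σ w_i β_i = 0.22×1.2491 + 0.22×1.2532 + 0.26×2.2141 + 0.30×1.0798 = 1.4501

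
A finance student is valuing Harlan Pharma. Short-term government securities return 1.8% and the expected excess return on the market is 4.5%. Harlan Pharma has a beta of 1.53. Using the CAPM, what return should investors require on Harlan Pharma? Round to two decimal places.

8.69%

E(R) = R_f + β × MRP = 1.8% + 1.53 × 4.5% = 8.69%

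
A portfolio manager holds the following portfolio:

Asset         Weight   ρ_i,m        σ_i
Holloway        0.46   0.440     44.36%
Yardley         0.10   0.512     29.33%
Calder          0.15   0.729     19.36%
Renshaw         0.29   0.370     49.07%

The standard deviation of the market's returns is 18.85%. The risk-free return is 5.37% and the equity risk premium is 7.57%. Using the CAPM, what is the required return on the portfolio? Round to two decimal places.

12.54%

β_Holloway = 0.440 × 44.36% / 18.85% = 1.0355
β_Yardley = 0.512 × 29.33% / 18.85% = 0.7967
β_Calder = 0.729 × 19.36% / 18.85% = 0.7487
β_Renshaw = 0.370 × 49.07% / 18.85% = 0.9632
β_P = Σ w_i β_i = 0.46×1.0355 + 0.10×0.7967 + 0.15×0.7487 + 0.29×0.9632 = 0.9476
E(R_P) = R_f + β_P × MRP = 5.37% + 0.9476 × 7.57% = 12.54%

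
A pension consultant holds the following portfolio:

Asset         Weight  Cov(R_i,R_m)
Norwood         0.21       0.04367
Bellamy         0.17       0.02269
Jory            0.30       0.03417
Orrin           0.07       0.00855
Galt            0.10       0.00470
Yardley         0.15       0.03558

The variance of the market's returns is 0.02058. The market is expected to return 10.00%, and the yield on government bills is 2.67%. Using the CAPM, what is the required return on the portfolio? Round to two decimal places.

13.24%

β_Norwood = 0.04367 / 0.02058 = 2.1220
β_Bellamy = 0.02269 / 0.02058 = 1.1025
β_Jory = 0.03417 / 0.02058 = 1.6603
β_Orrin = 0.00855 / 0.02058 = 0.4155
β_Galt = 0.00470 / 0.02058 = 0.2284
β_Yardley = 0.03558 / 0.02058 = 1.7289
β_P = Σ w_i β_i = 0.21×2.1220 + 0.17×1.1025 + 0.30×1.6603 + 0.07×0.4155 + 0.10×0.2284 + 0.15×1.7289 = 1.4424
MRP = 10.00% − 2.67% = 7.33%
E(R_P) = R_f + β_P × MRP = 2.67% + 1.4424 × 7.33% = 13.24%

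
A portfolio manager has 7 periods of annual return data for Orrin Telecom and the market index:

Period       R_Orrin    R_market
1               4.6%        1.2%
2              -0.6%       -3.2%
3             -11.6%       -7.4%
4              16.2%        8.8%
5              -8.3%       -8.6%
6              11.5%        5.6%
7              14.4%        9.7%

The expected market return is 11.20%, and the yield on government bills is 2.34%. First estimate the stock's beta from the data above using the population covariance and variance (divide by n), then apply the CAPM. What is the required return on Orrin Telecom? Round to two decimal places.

Mean R_i = (4.6 − 0.6 − 11.6 + 16.2 − 8.3 + 11.5 + 14.4) / 7 = 3.7429%
Mean R_m = (1.2 − 3.2 − 7.4 + 8.8 − 8.6 + 5.6 + 9.7) / 7 = 0.8714%
Σ(R_i − R̄_i)(R_m − R̄_m) = 488.4686  ⇒  Cov = 488.4686 / 7 = 69.7812
Σ(R_m − R̄_m)² = 337.9743  ⇒  Var(R_m) = 337.9743 / 7 = 48.2820
β = Cov / Var(R_m) = 69.7812 / 48.2820 = 1.4453
MRP = 11.20% − 2.34% = 8.86%
E(R) = R_f + β × MRP = 2.34% + 1.4453 × 8.86% = 15.15%

15.15%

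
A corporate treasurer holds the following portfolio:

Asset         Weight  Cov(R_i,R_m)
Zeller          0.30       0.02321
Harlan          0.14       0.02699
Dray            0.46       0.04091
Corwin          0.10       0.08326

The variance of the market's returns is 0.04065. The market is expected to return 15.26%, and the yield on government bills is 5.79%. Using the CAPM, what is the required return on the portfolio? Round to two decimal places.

14.62%

β_Zeller = 0.02321 / 0.04065 = 0.5710
β_Harlan = 0.02699 / 0.04065 = 0.6640
β_Dray = 0.04091 / 0.04065 = 1.0064
β_Corwin = 0.08326 / 0.04065 = 2.0482
β_P = Σ w_i β_i = 0.30×0.5710 + 0.14×0.6640 + 0.46×1.0064 + 0.10×2.0482 = 0.9320
MRP = 15.26% − 5.79% = 9.47%
E(R_P) = R_f + β_P × MRP = 5.79% + 0.9320 × 9.47% = 14.62%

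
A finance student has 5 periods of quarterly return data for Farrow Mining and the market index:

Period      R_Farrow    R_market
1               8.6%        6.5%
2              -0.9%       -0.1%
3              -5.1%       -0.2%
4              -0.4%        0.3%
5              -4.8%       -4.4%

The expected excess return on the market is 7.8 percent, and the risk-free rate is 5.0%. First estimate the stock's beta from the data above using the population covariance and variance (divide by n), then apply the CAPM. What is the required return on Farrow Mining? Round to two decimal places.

Mean R_i = (8.6 − 0.9 − 5.1 − 0.4 − 4.8) / 5 = -0.5200%
Mean R_m = (6.5 − 0.1 − 0.2 + 0.3 − 4.4) / 5 = 0.4200%
Σ(R_i − R̄_i)(R_m − R̄_m) = 79.1020  ⇒  Cov = 79.1020 / 5 = 15.8204
Σ(R_m − R̄_m)² = 60.8680  ⇒  Var(R_m) = 60.8680 / 5 = 12.1736
β = Cov / Var(R_m) = 15.8204 / 12.1736 = 1.2996
E(R) = R_f + β × MRP = 5.0% + 1.2996 × 7.8% = 15.14%

15.14%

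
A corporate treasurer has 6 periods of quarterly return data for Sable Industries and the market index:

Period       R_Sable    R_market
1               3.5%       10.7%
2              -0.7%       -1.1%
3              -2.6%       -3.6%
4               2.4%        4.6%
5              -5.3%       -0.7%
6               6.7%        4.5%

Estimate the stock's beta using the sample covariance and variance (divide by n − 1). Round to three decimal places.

0.609

Mean R_i = (3.5 − 0.7 − 2.6 + 2.4 − 5.3 + 6.7) / 6 = 0.6667%
Mean R_m = (10.7 − 1.1 − 3.6 + 4.6 − 0.7 + 4.5) / 6 = 2.4000%
Σ(R_i − R̄_i)(R_m − R̄_m) = 82.8800  ⇒  Cov = 82.8800 / 5 = 16.5760
Σ(R_m − R̄_m)² = 136.0000  ⇒  Var(R_m) = 136.0000 / 5 = 27.2000
β = Cov / Var(R_m) = 16.5760 / 27.2000 = 0.6094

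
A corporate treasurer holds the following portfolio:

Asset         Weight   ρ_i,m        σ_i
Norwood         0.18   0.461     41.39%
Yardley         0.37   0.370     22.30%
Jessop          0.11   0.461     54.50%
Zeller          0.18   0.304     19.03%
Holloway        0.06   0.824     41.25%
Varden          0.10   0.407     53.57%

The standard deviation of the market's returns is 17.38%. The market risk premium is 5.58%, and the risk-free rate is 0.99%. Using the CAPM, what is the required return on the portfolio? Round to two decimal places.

β_Norwood = 0.461 × 41.39% / 17.38% = 1.0979
β_Yardley = 0.370 × 22.30% / 17.38% = 0.4747
β_Jessop = 0.461 × 54.50% / 17.38% = 1.4456
β_Zeller = 0.304 × 19.03% / 17.38% = 0.3329
β_Holloway = 0.824 × 41.25% / 17.38% = 1.9557
β_Varden = 0.407 × 53.57% / 17.38% = 1.2545
β_P = Σ w_i β_i = 0.18×1.0979 + 0.37×0.4747 + 0.11×1.4456 + 0.18×0.3329 + 0.06×1.9557 + 0.10×1.2545 = 0.8350
E(R_P) = R_f + β_P × MRP = 0.99% + 0.8350 × 5.58% = 5.65%

5.65%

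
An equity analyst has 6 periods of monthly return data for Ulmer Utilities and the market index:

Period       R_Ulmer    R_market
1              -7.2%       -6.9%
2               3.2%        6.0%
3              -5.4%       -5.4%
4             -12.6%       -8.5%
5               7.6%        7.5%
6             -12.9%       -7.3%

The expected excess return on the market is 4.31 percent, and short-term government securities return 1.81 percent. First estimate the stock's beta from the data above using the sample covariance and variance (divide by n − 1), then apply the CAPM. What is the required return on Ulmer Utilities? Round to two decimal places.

6.63%

Mean R_i = (-7.2 + 3.2 − 5.4 − 12.6 + 7.6 − 12.9) / 6 = -4.5500%
Mean R_m = (-6.9 + 6.0 − 5.4 − 8.5 + 7.5 − 7.3) / 6 = -2.4333%
Σ(R_i − R̄_i)(R_m − R̄_m) = 289.8800  ⇒  Cov = 289.8800 / 5 = 57.9760
Σ(R_m − R̄_m)² = 259.0333  ⇒  Var(R_m) = 259.0333 / 5 = 51.8067
β = Cov / Var(R_m) = 57.9760 / 51.8067 = 1.1191
E(R) = R_f + β × MRP = 1.81% + 1.1191 × 4.31% = 6.63%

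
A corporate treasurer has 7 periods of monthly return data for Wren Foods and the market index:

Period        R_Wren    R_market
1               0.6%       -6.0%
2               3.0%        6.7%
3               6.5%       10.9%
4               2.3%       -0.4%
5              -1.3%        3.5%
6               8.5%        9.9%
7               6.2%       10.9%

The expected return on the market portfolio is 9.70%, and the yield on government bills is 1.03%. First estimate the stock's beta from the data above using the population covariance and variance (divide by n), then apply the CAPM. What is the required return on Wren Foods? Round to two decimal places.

4.61%

Mean R_i = (0.6 + 3.0 + 6.5 + 2.3 − 1.3 + 8.5 + 6.2) / 7 = 3.6857%
Mean R_m = (-6.0 + 6.7 + 10.9 − 0.4 + 3.5 + 9.9 + 10.9) / 7 = 5.0714%
Σ(R_i − R̄_i)(R_m − R̄_m) = 102.7671  ⇒  Cov = 102.7671 / 7 = 14.6810
Σ(R_m − R̄_m)² = 248.8943  ⇒  Var(R_m) = 248.8943 / 7 = 35.5563
β = Cov / Var(R_m) = 14.6810 / 35.5563 = 0.4129
MRP = 9.70% − 1.03% = 8.67%
E(R) = R_f + β × MRP = 1.03% + 0.4129 × 8.67% = 4.61%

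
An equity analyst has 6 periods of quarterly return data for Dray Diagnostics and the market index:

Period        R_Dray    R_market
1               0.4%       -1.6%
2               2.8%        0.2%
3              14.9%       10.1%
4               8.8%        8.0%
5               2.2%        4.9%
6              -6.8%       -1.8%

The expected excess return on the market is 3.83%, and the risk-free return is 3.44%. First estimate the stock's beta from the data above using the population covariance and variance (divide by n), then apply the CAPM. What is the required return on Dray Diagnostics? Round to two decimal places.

8.44%

Mean R_i = (0.4 + 2.8 + 14.9 + 8.8 + 2.2 − 6.8) / 6 = 3.7167%
Mean R_m = (-1.6 + 0.2 + 10.1 + 8.0 + 4.9 − 1.8) / 6 = 3.3000%
Σ(R_i − R̄_i)(R_m − R̄_m) = 170.2400  ⇒  Cov = 170.2400 / 6 = 28.3733
Σ(R_m − R̄_m)² = 130.5200  ⇒  Var(R_m) = 130.5200 / 6 = 21.7533
β = Cov / Var(R_m) = 28.3733 / 21.7533 = 1.3043
E(R) = R_f + β × MRP = 3.44% + 1.3043 × 3.83% = 8.44%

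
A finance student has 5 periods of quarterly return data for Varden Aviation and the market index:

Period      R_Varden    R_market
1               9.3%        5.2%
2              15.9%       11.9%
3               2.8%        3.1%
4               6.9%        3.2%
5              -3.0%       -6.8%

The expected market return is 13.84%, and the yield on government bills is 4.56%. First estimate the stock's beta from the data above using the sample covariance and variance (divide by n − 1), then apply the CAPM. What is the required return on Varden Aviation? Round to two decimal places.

14.01%

Mean R_i = (9.3 + 15.9 + 2.8 + 6.9 − 3.0) / 5 = 6.3800%
Mean R_m = (5.2 + 11.9 + 3.1 + 3.2 − 6.8) / 5 = 3.3200%
Σ(R_i − R̄_i)(R_m − R̄_m) = 182.8220  ⇒  Cov = 182.8220 / 4 = 45.7055
Σ(R_m − R̄_m)² = 179.6280  ⇒  Var(R_m) = 179.6280 / 4 = 44.9070
β = Cov / Var(R_m) = 45.7055 / 44.9070 = 1.0178
MRP = 13.84% − 4.56% = 9.28%
E(R) = R_f + β × MRP = 4.56% + 1.0178 × 9.28% = 14.01%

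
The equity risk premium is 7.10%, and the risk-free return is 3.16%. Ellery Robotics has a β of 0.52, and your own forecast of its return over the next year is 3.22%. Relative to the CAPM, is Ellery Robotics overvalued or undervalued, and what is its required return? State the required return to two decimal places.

Required return = R_f + β·MRP = 3.16% + 0.52 × 7.10% = 6.85%
Forecast 3.22% < required 6.85% → the stock plots below the SML → overvalued.

Overvalued; required return 6.85%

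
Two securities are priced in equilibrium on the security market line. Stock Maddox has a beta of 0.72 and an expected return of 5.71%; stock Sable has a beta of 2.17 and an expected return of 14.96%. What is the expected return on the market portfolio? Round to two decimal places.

Both satisfy E(R) = R_f + β·MRP, so the slope of the SML is
MRP = (14.96% − 5.71%) / (2.17 − 0.72) = 9.25% / 1.45 = 6.3793%
R_f = E(R_Maddox) − β_Maddox·MRP = 5.71% − 0.72 × 6.3793% = 1.1169%
E(R_m) = R_f + MRP = 1.1169% + 6.3793% = 7.50%

7.50%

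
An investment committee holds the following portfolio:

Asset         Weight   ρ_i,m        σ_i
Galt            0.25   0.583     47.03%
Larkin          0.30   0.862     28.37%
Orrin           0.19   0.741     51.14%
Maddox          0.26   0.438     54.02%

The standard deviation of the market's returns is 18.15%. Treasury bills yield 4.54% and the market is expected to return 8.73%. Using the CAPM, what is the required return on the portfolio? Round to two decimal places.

10.90%

β_Galt = 0.583 × 47.03% / 18.15% = 1.5107
β_Larkin = 0.862 × 28.37% / 18.15% = 1.3474
β_Orrin = 0.741 × 51.14% / 18.15% = 2.0879
β_Maddox = 0.438 × 54.02% / 18.15% = 1.3036
β_P = Σ w_i β_i = 0.25×1.5107 + 0.30×1.3474 + 0.19×2.0879 + 0.26×1.3036 = 1.5175
MRP = 8.73% − 4.54% = 4.19%
E(R_P) = R_f + β_P × MRP = 4.54% + 1.5175 × 4.19% = 10.90%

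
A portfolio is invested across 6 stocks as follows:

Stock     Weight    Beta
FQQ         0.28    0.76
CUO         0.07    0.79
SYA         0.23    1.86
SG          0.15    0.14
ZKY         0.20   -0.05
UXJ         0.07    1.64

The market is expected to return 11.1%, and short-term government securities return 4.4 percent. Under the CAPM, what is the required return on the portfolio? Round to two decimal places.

9.91%

β_P = Σ w_i β_i = 0.28×0.76 + 0.07×0.79 + 0.23×1.86 + 0.15×0.14 + 0.20×-0.05 + 0.07×1.64 = 0.8217
MRP = 11.1% − 4.4% = 6.70%
E(R_P) = R_f + β_P × MRP = 4.4% + 0.8217 × 6.7% = 9.91%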